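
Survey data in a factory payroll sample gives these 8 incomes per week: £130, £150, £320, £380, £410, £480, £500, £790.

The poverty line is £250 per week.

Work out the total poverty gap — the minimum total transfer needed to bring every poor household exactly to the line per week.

Incomes under z: £130, £150 (q = 2 of N = 8).
Individual gaps: 250−130 = 120; 250−150 = 100.
Aggregate gap = £220.

£220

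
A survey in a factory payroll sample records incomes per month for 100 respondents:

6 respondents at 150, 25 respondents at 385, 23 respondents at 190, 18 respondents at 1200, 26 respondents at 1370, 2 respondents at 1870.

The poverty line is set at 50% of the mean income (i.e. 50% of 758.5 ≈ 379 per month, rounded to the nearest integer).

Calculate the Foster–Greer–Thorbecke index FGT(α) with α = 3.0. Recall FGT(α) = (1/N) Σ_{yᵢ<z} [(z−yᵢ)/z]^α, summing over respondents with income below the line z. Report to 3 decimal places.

0.042

Below the line: 6×150, 23×190 (q = 29 of N = 100).
Shortfall ratios: (379−150)/379 = 0.6042 (×6); (379−190)/379 = 0.4987 (×23).
Raised to α = 3.0: 0.22059 (×6); 0.12401 (×23).
Sum = 4.175852; FGT(3.0) = 4.175852 / 100 = 0.042.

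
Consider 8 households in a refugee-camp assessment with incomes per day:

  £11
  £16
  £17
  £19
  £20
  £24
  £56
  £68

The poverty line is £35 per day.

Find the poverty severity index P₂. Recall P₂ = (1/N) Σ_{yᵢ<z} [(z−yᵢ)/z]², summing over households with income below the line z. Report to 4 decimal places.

Below z: £11, £16, £17, £19, £20, £24 (q = 6 of N = 8).
Normalized shortfalls: (35−11)/35 = 0.6857; (35−16)/35 = 0.5429; (35−17)/35 = 0.5143; (35−19)/35 = 0.4571; (35−20)/35 = 0.4286; (35−24)/35 = 0.3143.
Squared: 0.4702; 0.2947; 0.2645; 0.2090; 0.1837; 0.0988.
Sum = 1.520816; P₂ = 1.520816 / 8 = 0.1901.

0.1901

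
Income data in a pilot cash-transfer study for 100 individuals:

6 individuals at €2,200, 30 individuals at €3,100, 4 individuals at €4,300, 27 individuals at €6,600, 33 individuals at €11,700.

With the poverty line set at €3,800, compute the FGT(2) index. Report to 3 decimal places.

0.021

Poor units: 6×€2,200, 30×€3,100 (q = 36 of N = 100).
Relative gaps: (3800−2200)/3800 = 0.4211 (×6); (3800−3100)/3800 = 0.1842 (×30).
Squared: 0.1773 (×6); 0.0339 (×30).
Sum = 2.081717; P₂ = 2.081717 / 100 = 0.021.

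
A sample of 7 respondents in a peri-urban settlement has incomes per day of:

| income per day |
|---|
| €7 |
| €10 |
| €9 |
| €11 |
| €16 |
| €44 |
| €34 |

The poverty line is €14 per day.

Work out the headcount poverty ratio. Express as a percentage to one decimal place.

4 of the 7 respondents have income below €14.
H = 4/7 = 57.1%.

57.1%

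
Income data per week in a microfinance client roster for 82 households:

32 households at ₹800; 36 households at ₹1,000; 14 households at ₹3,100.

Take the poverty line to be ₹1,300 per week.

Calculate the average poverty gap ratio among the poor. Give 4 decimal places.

0.3032

Incomes under z: 32×₹800, 36×₹1,000 (q = 68 of N = 82).
Relative gaps: 0.3846 (×32), 0.2308 (×36); sum = 20.615385.
I averages over the q = 68 poor units only: 20.615385 / 68 = 0.3032.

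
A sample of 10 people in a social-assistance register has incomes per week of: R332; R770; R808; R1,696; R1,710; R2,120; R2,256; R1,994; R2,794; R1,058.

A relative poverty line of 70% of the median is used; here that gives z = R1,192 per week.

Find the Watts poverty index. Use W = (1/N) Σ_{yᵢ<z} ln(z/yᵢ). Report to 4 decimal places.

0.2223

Incomes under z: R332, R770, R808, R1,058 (q = 4 of N = 10).
ln(z/y) terms: ln(1192/332) = 1.2783; ln(1192/770) = 0.4370; ln(1192/808) = 0.3888; ln(1192/1058) = 0.1193.
W = 2.223328 / 10 = 0.2223.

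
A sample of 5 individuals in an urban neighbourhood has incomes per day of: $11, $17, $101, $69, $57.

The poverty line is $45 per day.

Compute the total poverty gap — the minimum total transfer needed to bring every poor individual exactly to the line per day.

$62

Below the line: $11, $17 (q = 2 of N = 5).
Individual gaps: 45−11 = 34; 45−17 = 28.
Aggregate gap = $62.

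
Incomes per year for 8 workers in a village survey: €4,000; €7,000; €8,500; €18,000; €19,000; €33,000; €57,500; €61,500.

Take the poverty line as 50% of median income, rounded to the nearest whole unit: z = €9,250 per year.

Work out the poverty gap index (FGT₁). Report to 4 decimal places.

Incomes under z: €4,000, €7,000, €8,500 (q = 3 of N = 8).
Shortfall ratios: (9250−4000)/9250 = 0.5676; (9250−7000)/9250 = 0.2432; (9250−8500)/9250 = 0.0811.
Σ = 0.891892. Dividing by the full population N = 8 gives P₁ = 0.1115.

0.1115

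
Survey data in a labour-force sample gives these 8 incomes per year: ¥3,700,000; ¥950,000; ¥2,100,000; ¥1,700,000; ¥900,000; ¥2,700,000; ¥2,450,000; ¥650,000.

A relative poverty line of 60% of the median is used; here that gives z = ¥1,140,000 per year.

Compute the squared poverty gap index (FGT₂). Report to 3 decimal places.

0.032

Below z: ¥650,000, ¥900,000, ¥950,000 (q = 3 of N = 8).
Shortfall ratios: (1140000−650000)/1140000 = 0.4298; (1140000−900000)/1140000 = 0.2105; (1140000−950000)/1140000 = 0.1667.
Squared: 0.1847; 0.0443; 0.0278.
Sum = 0.256848; P₂ = 0.256848 / 8 = 0.032.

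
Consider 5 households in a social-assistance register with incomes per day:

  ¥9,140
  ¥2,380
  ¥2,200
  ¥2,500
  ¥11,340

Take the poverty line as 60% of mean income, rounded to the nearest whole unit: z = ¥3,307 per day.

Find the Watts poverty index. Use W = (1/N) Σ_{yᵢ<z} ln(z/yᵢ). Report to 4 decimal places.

0.2033

Poor units: ¥2,200, ¥2,380, ¥2,500 (q = 3 of N = 5).
ln(z/y) terms: ln(3307/2200) = 0.4076; ln(3307/2380) = 0.3289; ln(3307/2500) = 0.2798.
W = 1.016276 / 5 = 0.2033.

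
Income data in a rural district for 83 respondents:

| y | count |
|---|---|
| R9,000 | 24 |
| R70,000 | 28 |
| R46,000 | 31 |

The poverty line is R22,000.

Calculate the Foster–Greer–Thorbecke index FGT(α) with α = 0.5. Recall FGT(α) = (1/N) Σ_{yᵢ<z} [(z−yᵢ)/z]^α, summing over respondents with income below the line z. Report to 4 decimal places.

0.2223

Below the line: 24×R9,000 (q = 24 of N = 83).
Normalized shortfalls: (22000−9000)/22000 = 0.5909 (×24).
Raised to α = 0.5: 0.76871 (×24).
Sum = 18.448947; FGT(0.5) = 18.448947 / 83 = 0.2223.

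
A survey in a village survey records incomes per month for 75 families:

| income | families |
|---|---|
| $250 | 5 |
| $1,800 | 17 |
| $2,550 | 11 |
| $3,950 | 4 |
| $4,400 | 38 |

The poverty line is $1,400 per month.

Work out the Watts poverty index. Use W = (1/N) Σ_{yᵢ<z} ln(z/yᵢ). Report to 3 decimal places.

0.115

Below the line: 5×$250 (q = 5 of N = 75).
ln(z/y) terms: ln(1400/250) = 1.7228 (×5).
W = 8.613833 / 75 = 0.115.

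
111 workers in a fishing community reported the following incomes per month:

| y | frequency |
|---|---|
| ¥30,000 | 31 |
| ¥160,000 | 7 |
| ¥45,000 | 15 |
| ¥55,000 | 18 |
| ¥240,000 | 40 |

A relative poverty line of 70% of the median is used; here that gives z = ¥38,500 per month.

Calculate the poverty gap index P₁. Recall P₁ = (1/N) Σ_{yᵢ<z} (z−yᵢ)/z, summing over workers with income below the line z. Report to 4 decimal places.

0.0617

Poor units: 31×¥30,000 (q = 31 of N = 111).
Shortfall ratios: (38500−30000)/38500 = 0.2208 (×31).
Sum of shortfalls = 6.844156; P₁ averages over all N: 6.844156 / 111 = 0.0617.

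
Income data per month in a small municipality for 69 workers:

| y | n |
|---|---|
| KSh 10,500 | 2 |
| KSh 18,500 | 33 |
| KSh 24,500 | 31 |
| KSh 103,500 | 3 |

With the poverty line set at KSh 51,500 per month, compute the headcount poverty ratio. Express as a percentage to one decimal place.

66 of the 69 workers have income below KSh 51,500.
H = 66/69 = 95.7%.

95.7%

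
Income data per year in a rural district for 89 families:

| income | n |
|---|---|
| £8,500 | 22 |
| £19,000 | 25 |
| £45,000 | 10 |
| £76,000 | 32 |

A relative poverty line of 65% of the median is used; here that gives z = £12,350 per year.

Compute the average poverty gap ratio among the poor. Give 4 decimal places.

0.3117

Below z: 22×£8,500 (q = 22 of N = 89).
Relative gaps: 0.3117 (×22); sum = 6.858300.
The income-gap ratio divides by q (the poor only): 6.858300 / 22 = 0.3117.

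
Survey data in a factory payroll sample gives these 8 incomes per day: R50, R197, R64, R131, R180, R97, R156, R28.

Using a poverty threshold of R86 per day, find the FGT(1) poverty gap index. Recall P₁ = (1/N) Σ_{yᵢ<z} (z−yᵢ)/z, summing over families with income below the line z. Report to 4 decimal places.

0.1686

Incomes under z: R28, R50, R64 (q = 3 of N = 8).
Shortfall ratios: (86−28)/86 = 0.6744; (86−50)/86 = 0.4186; (86−64)/86 = 0.2558.
Sum of shortfalls = 1.348837; P₁ averages over all N: 1.348837 / 8 = 0.1686.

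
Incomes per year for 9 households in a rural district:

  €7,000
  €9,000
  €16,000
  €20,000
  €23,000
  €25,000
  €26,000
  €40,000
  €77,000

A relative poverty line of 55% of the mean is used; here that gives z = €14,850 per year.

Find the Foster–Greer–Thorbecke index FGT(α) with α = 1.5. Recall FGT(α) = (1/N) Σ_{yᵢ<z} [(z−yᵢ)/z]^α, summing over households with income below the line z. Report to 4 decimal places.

Below z: €7,000, €9,000 (q = 2 of N = 9).
Shortfall ratios: (14850−7000)/14850 = 0.5286; (14850−9000)/14850 = 0.3939.
Raised to α = 1.5: 0.38434; 0.24725.
Sum = 0.631594; FGT(1.5) = 0.631594 / 9 = 0.0702.

0.0702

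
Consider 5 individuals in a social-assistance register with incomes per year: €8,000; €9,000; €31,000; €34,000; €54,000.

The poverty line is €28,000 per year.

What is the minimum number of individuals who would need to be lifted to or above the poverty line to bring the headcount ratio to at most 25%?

Currently q = 2 of N = 5 are below the line (H = 0.400).
A headcount ratio of at most 25% allows at most ⌊0.25 × 5⌋ = 1 poor individuals.
So at least 2 − 1 = 1 must be lifted.

1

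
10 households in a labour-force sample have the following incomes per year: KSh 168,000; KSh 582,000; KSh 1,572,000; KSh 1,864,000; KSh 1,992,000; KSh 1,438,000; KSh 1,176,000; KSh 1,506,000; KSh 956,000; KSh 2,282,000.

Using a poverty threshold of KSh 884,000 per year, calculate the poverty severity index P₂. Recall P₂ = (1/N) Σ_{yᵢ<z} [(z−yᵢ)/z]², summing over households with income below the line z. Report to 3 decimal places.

0.077

Incomes under z: KSh 168,000, KSh 582,000 (q = 2 of N = 10).
Gap ratios (z−y)/z: (884000−168000)/884000 = 0.8100; (884000−582000)/884000 = 0.3416.
Squared: 0.6560; 0.1167.
Sum = 0.772737; P₂ = 0.772737 / 10 = 0.077.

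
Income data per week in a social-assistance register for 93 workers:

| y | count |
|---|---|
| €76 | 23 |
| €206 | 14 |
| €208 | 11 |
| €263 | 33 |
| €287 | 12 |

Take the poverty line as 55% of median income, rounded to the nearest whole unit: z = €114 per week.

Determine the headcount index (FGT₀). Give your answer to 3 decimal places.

0.247

23 of the 93 workers have income below €114.
H = 23/93 = 0.247.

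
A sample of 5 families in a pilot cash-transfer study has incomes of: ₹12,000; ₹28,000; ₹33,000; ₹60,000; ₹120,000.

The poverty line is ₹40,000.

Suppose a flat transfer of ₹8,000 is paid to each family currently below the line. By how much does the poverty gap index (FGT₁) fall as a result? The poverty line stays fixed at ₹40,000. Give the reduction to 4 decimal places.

Before: below the line — ₹12,000, ₹28,000, ₹33,000; poverty gap index (FGT₁) = 0.235000.
After the ₹8,000 transfer: below the line — ₹20,000, ₹36,000; poverty gap index (FGT₁) = 0.120000.
Reduction = 0.235000 − 0.120000 = 0.1150.

0.1150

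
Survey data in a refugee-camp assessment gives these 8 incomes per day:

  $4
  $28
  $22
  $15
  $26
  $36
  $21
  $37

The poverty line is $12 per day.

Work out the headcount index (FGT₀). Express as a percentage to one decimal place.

1 of the 8 people have income below $12.
H = 1/8 = 12.5%.

12.5%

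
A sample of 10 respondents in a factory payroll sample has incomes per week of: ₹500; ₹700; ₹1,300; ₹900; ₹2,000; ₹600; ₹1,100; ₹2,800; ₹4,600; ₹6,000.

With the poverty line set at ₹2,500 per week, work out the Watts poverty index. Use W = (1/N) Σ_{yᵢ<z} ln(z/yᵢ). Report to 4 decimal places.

0.7029

Below the line: ₹500, ₹600, ₹700, ₹900, ₹1,100, ₹1,300, ₹2,000 (q = 7 of N = 10).
Log shortfalls: ln(2500/500) = 1.6094; ln(2500/600) = 1.4271; ln(2500/700) = 1.2730; ln(2500/900) = 1.0217; ln(2500/1100) = 0.8210; ln(2500/1300) = 0.6539; ln(2500/2000) = 0.2231.
W = 7.029222 / 10 = 0.7029.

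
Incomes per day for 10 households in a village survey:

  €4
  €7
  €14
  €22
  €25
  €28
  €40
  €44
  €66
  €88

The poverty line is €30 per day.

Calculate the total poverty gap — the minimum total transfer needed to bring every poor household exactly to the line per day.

Incomes under z: €4, €7, €14, €22, €25, €28 (q = 6 of N = 10).
Individual gaps: 30−4 = 26; 30−7 = 23; 30−14 = 16; 30−22 = 8; 30−25 = 5; 30−28 = 2.
Aggregate gap = €80.

€80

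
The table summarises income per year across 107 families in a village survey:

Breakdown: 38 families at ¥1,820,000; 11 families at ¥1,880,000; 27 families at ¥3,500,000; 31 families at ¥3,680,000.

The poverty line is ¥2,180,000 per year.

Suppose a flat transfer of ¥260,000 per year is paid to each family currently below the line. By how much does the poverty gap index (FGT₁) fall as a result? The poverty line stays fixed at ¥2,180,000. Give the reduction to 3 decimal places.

0.055

Before: below the line — 38×¥1,820,000, 11×¥1,880,000; poverty gap index (FGT₁) = 0.07279.
After the ¥260,000 transfer: below the line — 38×¥2,080,000, 11×¥2,140,000; poverty gap index (FGT₁) = 0.01818.
Reduction = 0.07279 − 0.01818 = 0.055.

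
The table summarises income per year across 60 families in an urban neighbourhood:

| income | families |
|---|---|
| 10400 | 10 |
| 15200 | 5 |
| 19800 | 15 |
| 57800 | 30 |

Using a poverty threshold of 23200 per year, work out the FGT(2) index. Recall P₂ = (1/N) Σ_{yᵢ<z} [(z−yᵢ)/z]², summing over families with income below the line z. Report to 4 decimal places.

0.0660

Below the line: 10×10400, 5×15200, 15×19800 (q = 30 of N = 60).
Relative gaps: (23200−10400)/23200 = 0.5517 (×10); (23200−15200)/23200 = 0.3448 (×5); (23200−19800)/23200 = 0.1466 (×15).
Squared: 0.3044 (×10); 0.1189 (×5); 0.0215 (×15).
Sum = 3.960687; P₂ = 3.960687 / 60 = 0.0660.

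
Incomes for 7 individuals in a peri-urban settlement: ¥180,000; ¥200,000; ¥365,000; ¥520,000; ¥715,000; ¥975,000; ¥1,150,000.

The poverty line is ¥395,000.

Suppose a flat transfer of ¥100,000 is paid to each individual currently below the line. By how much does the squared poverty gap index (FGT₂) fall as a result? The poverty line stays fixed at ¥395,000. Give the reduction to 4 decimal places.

Before: below the line — ¥180,000, ¥200,000, ¥365,000; squared poverty gap index (FGT₂) = 0.077964.
After the ¥100,000 transfer: below the line — ¥280,000, ¥300,000; squared poverty gap index (FGT₂) = 0.020372.
Reduction = 0.077964 − 0.020372 = 0.0576.

0.0576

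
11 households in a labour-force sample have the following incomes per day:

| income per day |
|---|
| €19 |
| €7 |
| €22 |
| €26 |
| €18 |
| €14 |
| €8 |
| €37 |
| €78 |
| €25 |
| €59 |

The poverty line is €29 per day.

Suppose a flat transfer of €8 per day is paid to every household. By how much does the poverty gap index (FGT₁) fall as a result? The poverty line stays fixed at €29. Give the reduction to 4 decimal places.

0.1693

Before: below the line — €7, €8, €14, €18, €19, €22, €25, €26; poverty gap index (FGT₁) = 0.291536.
After the €8 transfer: below the line — €15, €16, €22, €26, €27; poverty gap index (FGT₁) = 0.122257.
Reduction = 0.291536 − 0.122257 = 0.1693.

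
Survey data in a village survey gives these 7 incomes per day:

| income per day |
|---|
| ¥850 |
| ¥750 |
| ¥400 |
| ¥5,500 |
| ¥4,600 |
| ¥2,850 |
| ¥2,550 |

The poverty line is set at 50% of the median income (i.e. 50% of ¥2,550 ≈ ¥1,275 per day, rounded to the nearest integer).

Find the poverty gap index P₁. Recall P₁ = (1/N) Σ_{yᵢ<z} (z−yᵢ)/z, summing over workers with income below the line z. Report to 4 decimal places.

0.2045

Poor units: ¥400, ¥750, ¥850 (q = 3 of N = 7).
Shortfall ratios: (1275−400)/1275 = 0.6863; (1275−750)/1275 = 0.4118; (1275−850)/1275 = 0.3333.
Σ = 1.431373. Dividing by the full population N = 7 gives P₁ = 0.2045.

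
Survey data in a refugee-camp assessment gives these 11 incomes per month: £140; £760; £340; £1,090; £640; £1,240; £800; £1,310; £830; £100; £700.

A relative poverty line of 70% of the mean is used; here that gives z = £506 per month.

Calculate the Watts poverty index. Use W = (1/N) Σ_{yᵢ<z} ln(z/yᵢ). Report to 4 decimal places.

Below the line: £100, £140, £340 (q = 3 of N = 11).
ln(z/y) terms: ln(506/100) = 1.6214; ln(506/140) = 1.2849; ln(506/340) = 0.3976.
W = 3.303852 / 11 = 0.3004.

0.3004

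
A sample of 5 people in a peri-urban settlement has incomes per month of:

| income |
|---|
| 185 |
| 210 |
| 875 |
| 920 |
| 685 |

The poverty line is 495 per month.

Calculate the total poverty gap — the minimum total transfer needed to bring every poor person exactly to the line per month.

Poor units: 185, 210 (q = 2 of N = 5).
Individual gaps: 495−185 = 310; 495−210 = 285.
Aggregate gap = 595.

595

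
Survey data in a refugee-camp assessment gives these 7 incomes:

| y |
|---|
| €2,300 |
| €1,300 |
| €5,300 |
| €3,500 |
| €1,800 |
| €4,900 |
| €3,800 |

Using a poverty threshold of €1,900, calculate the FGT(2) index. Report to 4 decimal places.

Incomes under z: €1,300, €1,800 (q = 2 of N = 7).
Relative gaps: (1900−1300)/1900 = 0.3158; (1900−1800)/1900 = 0.0526.
Squared: 0.0997; 0.0028.
Sum = 0.102493; P₂ = 0.102493 / 7 = 0.0146.

0.0146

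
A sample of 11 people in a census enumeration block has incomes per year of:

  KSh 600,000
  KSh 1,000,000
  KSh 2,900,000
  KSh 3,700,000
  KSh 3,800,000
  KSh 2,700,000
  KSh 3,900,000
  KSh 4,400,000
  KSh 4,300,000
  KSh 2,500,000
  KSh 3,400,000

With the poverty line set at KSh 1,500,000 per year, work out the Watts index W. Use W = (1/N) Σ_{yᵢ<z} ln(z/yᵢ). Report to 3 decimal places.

0.120

Poor units: KSh 600,000, KSh 1,000,000 (q = 2 of N = 11).
Log shortfalls: ln(1500000/600000) = 0.9163; ln(1500000/1000000) = 0.4055.
W = 1.321756 / 11 = 0.120.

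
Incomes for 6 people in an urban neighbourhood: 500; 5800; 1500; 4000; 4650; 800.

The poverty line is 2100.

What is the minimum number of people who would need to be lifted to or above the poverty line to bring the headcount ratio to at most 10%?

3

3 of the 6 people are poor, so H = 3/6 = 0.500.
A headcount ratio of at most 10% allows at most ⌊0.10 × 6⌋ = 0 poor people.
So at least 3 − 0 = 3 must be lifted.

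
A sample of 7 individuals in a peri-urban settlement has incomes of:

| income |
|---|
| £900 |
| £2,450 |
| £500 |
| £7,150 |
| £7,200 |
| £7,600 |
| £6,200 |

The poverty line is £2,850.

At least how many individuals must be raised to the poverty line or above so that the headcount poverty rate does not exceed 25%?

2

Currently q = 3 of N = 7 are below the line (H = 0.429).
A headcount ratio of at most 25% allows at most ⌊0.25 × 7⌋ = 1 poor individuals.
So at least 3 − 1 = 2 must be lifted.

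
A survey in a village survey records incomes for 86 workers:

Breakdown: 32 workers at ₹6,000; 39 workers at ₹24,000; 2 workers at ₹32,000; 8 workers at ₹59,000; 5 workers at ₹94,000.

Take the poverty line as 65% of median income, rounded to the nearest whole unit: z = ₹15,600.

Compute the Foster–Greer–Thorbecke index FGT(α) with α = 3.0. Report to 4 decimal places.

0.0867

Poor units: 32×₹6,000 (q = 32 of N = 86).
Normalized shortfalls: (15600−6000)/15600 = 0.6154 (×32).
Raised to α = 3.0: 0.23305 (×32).
Sum = 7.457442; FGT(3.0) = 7.457442 / 86 = 0.0867.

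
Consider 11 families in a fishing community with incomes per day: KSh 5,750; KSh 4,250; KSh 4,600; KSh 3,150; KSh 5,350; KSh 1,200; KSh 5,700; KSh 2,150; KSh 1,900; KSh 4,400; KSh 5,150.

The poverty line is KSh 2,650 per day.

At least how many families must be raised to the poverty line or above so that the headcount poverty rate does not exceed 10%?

2

Currently q = 3 of N = 11 are below the line (H = 0.273).
A headcount ratio of at most 10% allows at most ⌊0.10 × 11⌋ = 1 poor families.
So at least 3 − 1 = 2 must be lifted.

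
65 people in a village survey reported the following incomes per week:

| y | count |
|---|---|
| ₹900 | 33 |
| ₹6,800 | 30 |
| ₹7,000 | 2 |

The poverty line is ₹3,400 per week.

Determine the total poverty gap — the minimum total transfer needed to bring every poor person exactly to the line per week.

₹82,500

Incomes under z: 33×₹900 (q = 33 of N = 65).
Individual gaps: 33×(3400−900) = 82500.
Aggregate gap = ₹82,500.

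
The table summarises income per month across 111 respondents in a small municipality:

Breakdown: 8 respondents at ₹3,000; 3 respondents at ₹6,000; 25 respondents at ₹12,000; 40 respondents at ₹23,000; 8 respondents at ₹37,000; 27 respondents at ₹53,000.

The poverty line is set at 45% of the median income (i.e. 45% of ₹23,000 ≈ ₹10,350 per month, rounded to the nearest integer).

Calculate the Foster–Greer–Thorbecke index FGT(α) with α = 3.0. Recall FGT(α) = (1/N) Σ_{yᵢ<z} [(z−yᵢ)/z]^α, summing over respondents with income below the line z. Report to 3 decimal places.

Below the line: 8×₹3,000, 3×₹6,000 (q = 11 of N = 111).
Normalized shortfalls: (10350−3000)/10350 = 0.7101 (×8); (10350−6000)/10350 = 0.4203 (×3).
Raised to α = 3.0: 0.35813 (×8); 0.07424 (×3).
Sum = 3.087766; FGT(3.0) = 3.087766 / 111 = 0.028.

0.028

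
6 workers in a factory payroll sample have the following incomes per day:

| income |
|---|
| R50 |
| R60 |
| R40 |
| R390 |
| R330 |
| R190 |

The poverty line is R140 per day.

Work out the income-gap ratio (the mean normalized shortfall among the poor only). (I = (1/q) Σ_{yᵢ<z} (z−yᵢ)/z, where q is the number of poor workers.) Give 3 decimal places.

Below the line: R40, R50, R60 (q = 3 of N = 6).
Relative gaps: 0.7143, 0.6429, 0.5714; sum = 1.928571.
I averages over the q = 3 poor units only: 1.928571 / 3 = 0.643.

0.643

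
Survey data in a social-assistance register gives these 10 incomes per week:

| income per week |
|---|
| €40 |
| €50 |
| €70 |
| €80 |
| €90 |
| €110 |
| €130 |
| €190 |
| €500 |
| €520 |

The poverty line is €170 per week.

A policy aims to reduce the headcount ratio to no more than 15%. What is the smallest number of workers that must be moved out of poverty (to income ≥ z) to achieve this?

6

7 of the 10 workers are poor, so H = 7/10 = 0.700.
A headcount ratio of at most 15% allows at most ⌊0.15 × 10⌋ = 1 poor workers.
So at least 7 − 1 = 6 must be lifted.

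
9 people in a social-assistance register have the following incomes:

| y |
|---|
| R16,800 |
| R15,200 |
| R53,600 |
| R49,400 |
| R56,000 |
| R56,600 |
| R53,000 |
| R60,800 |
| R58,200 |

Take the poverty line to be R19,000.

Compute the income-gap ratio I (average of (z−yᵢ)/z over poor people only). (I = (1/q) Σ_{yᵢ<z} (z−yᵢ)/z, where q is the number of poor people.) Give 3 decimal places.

Below the line: R15,200, R16,800 (q = 2 of N = 9).
Shortfall ratios (z−y)/z: 0.2000, 0.1158; sum = 0.315789.
I averages over the q = 2 poor units only: 0.315789 / 2 = 0.158.

0.158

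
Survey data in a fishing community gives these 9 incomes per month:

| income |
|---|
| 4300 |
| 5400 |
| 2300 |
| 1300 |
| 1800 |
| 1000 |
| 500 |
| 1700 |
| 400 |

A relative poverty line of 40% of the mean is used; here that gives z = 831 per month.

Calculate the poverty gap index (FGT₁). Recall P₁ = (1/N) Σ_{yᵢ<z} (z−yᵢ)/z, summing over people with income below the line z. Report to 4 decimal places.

Below z: 400, 500 (q = 2 of N = 9).
Relative gaps: (831−400)/831 = 0.5187; (831−500)/831 = 0.3983.
Σ = 0.916968. Dividing by the full population N = 9 gives P₁ = 0.1019.

0.1019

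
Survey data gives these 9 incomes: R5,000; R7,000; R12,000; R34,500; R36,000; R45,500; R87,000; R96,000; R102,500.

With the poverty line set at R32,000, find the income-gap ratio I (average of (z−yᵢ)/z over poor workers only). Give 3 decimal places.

0.750

Below z: R5,000, R7,000, R12,000 (q = 3 of N = 9).
Relative gaps: 0.8438, 0.7812, 0.6250; sum = 2.250000.
I averages over the q = 3 poor units only: 2.250000 / 3 = 0.750.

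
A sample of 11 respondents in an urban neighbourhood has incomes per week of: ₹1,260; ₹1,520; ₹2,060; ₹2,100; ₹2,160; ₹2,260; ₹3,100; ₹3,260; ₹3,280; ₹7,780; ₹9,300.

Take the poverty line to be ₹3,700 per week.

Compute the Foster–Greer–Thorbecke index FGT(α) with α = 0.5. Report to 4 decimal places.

0.4779

Below the line: ₹1,260, ₹1,520, ₹2,060, ₹2,100, ₹2,160, ₹2,260, ₹3,100, ₹3,260, ₹3,280 (q = 9 of N = 11).
Normalized shortfalls: (3700−1260)/3700 = 0.6595; (3700−1520)/3700 = 0.5892; (3700−2060)/3700 = 0.4432; (3700−2100)/3700 = 0.4324; (3700−2160)/3700 = 0.4162; (3700−2260)/3700 = 0.3892; (3700−3100)/3700 = 0.1622; (3700−3260)/3700 = 0.1189; (3700−3280)/3700 = 0.1135.
Raised to α = 0.5: 0.81207; 0.76759; 0.66577; 0.65760; 0.64515; 0.62385; 0.40269; 0.34485; 0.33692.
Sum = 5.256475; FGT(0.5) = 5.256475 / 11 = 0.4779.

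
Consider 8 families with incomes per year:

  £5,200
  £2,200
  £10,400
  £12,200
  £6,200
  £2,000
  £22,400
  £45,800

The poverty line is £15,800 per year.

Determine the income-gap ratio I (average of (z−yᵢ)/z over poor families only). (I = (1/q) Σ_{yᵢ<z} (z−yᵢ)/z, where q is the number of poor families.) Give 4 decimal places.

0.5970

Poor units: £2,000, £2,200, £5,200, £6,200, £10,400, £12,200 (q = 6 of N = 8).
Shortfall ratios (z−y)/z: 0.8734, 0.8608, 0.6709, 0.6076, 0.3418, 0.2278; sum = 3.582278.
The income-gap ratio divides by q (the poor only): 3.582278 / 6 = 0.5970.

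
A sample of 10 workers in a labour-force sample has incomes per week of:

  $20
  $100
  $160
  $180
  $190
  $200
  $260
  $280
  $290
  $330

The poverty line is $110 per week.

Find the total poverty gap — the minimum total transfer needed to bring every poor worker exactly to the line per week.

Below z: $20, $100 (q = 2 of N = 10).
Individual gaps: 110−20 = 90; 110−100 = 10.
Aggregate gap = $100.

$100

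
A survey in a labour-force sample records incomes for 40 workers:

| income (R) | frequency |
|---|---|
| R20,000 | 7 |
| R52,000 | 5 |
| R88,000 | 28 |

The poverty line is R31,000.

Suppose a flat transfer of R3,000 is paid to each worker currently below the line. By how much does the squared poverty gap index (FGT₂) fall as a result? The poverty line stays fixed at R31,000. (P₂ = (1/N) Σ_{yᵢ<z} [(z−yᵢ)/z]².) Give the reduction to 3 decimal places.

Before: below the line — 7×R20,000; squared poverty gap index (FGT₂) = 0.02203.
After the R3,000 transfer: below the line — 7×R23,000; squared poverty gap index (FGT₂) = 0.01165.
Reduction = 0.02203 − 0.01165 = 0.010.

0.010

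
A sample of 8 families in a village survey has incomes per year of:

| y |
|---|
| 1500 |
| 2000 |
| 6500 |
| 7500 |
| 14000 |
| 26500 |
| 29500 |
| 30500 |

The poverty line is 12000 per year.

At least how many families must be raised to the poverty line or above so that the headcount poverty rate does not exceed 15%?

4 of the 8 families are poor, so H = 4/8 = 0.500.
A headcount ratio of at most 15% allows at most ⌊0.15 × 8⌋ = 1 poor families.
So at least 4 − 1 = 3 must be lifted.

3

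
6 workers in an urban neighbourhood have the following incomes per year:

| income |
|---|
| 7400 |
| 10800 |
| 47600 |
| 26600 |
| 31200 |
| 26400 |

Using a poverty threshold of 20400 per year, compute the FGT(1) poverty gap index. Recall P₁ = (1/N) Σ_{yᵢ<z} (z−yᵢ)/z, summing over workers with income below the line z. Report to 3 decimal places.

Incomes under z: 7400, 10800 (q = 2 of N = 6).
Normalized shortfalls: (20400−7400)/20400 = 0.6373; (20400−10800)/20400 = 0.4706.
Σ = 1.107843. Dividing by the full population N = 6 gives P₁ = 0.185.

0.185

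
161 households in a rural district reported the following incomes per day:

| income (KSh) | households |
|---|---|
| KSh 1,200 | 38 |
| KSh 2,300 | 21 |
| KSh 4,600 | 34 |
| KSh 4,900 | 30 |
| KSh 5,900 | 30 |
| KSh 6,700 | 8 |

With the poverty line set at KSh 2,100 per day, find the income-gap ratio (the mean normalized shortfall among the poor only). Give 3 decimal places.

0.429

Below z: 38×KSh 1,200 (q = 38 of N = 161).
Relative gaps: 0.4286 (×38); sum = 16.285714.
The income-gap ratio divides by q (the poor only): 16.285714 / 38 = 0.429.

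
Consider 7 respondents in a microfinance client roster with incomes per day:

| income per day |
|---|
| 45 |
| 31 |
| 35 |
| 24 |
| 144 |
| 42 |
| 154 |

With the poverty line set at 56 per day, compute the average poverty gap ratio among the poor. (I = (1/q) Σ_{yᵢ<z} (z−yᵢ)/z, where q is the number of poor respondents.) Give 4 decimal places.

0.3679

Incomes under z: 24, 31, 35, 42, 45 (q = 5 of N = 7).
Relative gaps: 0.5714, 0.4464, 0.3750, 0.2500, 0.1964; sum = 1.839286.
I averages over the q = 5 poor units only: 1.839286 / 5 = 0.3679.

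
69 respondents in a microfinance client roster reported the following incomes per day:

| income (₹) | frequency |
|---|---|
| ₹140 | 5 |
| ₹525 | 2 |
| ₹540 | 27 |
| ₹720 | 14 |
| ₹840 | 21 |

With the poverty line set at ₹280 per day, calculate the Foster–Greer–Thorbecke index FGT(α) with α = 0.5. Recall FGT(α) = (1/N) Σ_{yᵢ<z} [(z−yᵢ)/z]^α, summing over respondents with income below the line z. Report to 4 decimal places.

0.0512

Below the line: 5×₹140 (q = 5 of N = 69).
Normalized shortfalls: (280−140)/280 = 0.5000 (×5).
Raised to α = 0.5: 0.70711 (×5).
Sum = 3.535534; FGT(0.5) = 3.535534 / 69 = 0.0512.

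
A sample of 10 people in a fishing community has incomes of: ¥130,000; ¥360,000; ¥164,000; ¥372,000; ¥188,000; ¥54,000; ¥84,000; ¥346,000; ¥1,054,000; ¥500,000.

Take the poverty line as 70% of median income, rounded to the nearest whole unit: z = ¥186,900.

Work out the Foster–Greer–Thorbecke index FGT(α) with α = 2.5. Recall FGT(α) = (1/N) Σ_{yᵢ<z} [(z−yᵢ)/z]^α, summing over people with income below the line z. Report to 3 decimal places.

Poor units: ¥54,000, ¥84,000, ¥130,000, ¥164,000 (q = 4 of N = 10).
Normalized shortfalls: (186900−54000)/186900 = 0.7111; (186900−84000)/186900 = 0.5506; (186900−130000)/186900 = 0.3044; (186900−164000)/186900 = 0.1225.
Raised to α = 2.5: 0.42637; 0.22491; 0.05114; 0.00525.
Sum = 0.707680; FGT(2.5) = 0.707680 / 10 = 0.071.

0.071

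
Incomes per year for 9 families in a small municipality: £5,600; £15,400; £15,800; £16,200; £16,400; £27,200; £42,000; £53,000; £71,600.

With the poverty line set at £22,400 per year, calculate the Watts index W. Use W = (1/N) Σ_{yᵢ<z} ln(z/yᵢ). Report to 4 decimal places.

0.3051

Below z: £5,600, £15,400, £15,800, £16,200, £16,400 (q = 5 of N = 9).
Log gaps: ln(22400/5600) = 1.3863; ln(22400/15400) = 0.3747; ln(22400/15800) = 0.3491; ln(22400/16200) = 0.3240; ln(22400/16400) = 0.3118.
W = 2.745868 / 9 = 0.3051.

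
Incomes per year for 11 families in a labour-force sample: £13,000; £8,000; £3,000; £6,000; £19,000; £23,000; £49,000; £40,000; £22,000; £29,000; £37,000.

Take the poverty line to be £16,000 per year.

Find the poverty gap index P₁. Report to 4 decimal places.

0.1932

Below the line: £3,000, £6,000, £8,000, £13,000 (q = 4 of N = 11).
Normalized shortfalls: (16000−3000)/16000 = 0.8125; (16000−6000)/16000 = 0.6250; (16000−8000)/16000 = 0.5000; (16000−13000)/16000 = 0.1875.
Sum of shortfalls = 2.125000; P₁ averages over all N: 2.125000 / 11 = 0.1932.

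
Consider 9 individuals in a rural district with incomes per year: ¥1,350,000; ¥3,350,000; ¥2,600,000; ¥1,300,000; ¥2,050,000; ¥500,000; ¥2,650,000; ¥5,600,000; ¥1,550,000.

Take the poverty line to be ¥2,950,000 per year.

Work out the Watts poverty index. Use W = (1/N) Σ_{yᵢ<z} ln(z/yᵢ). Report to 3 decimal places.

Below the line: ¥500,000, ¥1,300,000, ¥1,350,000, ¥1,550,000, ¥2,050,000, ¥2,600,000, ¥2,650,000 (q = 7 of N = 9).
Log shortfalls: ln(2950000/500000) = 1.7750; ln(2950000/1300000) = 0.8194; ln(2950000/1350000) = 0.7817; ln(2950000/1550000) = 0.6436; ln(2950000/2050000) = 0.3640; ln(2950000/2600000) = 0.1263; ln(2950000/2650000) = 0.1072.
W = 4.617149 / 9 = 0.513.

0.513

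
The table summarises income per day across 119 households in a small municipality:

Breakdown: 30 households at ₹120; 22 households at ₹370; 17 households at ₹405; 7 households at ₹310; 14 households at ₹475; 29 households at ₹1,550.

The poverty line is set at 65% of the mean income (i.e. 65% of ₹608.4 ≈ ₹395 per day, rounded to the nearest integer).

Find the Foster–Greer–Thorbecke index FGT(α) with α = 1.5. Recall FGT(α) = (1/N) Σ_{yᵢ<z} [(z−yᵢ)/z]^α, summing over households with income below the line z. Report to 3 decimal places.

Poor units: 30×₹120, 7×₹310, 22×₹370 (q = 59 of N = 119).
Normalized shortfalls: (395−120)/395 = 0.6962 (×30); (395−310)/395 = 0.2152 (×7); (395−370)/395 = 0.0633 (×22).
Raised to α = 1.5: 0.58090 (×30); 0.09982 (×7); 0.01592 (×22).
Sum = 18.476143; FGT(1.5) = 18.476143 / 119 = 0.155.

0.155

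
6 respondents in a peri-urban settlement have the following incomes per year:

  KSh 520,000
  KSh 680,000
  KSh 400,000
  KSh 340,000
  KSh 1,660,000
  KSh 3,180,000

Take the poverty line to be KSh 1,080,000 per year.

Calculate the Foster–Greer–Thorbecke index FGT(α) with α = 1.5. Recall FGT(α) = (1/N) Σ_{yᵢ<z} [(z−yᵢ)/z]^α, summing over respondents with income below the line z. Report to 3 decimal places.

Incomes under z: KSh 340,000, KSh 400,000, KSh 520,000, KSh 680,000 (q = 4 of N = 6).
Shortfall ratios: (1080000−340000)/1080000 = 0.6852; (1080000−400000)/1080000 = 0.6296; (1080000−520000)/1080000 = 0.5185; (1080000−680000)/1080000 = 0.3704.
Raised to α = 1.5: 0.56717; 0.49961; 0.37338; 0.22540.
Sum = 1.665551; FGT(1.5) = 1.665551 / 6 = 0.278.

0.278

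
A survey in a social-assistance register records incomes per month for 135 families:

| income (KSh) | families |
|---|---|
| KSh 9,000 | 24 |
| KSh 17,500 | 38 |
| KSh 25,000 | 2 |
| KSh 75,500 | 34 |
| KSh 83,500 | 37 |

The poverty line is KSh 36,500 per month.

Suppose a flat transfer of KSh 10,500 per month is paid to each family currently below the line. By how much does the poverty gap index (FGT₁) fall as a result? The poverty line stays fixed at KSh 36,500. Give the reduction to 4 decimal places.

Before: below the line — 24×KSh 9,000, 38×KSh 17,500, 2×KSh 25,000; poverty gap index (FGT₁) = 0.285134.
After the KSh 10,500 transfer: below the line — 24×KSh 19,500, 38×KSh 28,000, 2×KSh 35,500; poverty gap index (FGT₁) = 0.148757.
Reduction = 0.285134 − 0.148757 = 0.1364.

0.1364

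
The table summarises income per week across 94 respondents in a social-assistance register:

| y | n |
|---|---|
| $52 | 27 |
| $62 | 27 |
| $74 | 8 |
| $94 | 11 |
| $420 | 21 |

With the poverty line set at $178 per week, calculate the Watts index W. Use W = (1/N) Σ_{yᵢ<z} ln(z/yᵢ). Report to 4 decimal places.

Below z: 27×$52, 27×$62, 8×$74, 11×$94 (q = 73 of N = 94).
Log gaps: ln(178/52) = 1.2305 (×27); ln(178/62) = 1.0546 (×27); ln(178/74) = 0.8777 (×8); ln(178/94) = 0.6385 (×11).
W = 75.745227 / 94 = 0.8058.

0.8058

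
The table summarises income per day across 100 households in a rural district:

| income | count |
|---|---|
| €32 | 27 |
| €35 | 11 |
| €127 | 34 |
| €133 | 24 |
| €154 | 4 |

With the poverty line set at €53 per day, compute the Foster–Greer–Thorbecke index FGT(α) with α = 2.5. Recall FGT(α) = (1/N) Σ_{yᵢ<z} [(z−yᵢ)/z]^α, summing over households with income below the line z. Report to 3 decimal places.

0.034

Incomes under z: 27×€32, 11×€35 (q = 38 of N = 100).
Relative gaps: (53−32)/53 = 0.3962 (×27); (53−35)/53 = 0.3396 (×11).
Raised to α = 2.5: 0.09882 (×27); 0.06722 (×11).
Sum = 3.407632; FGT(2.5) = 3.407632 / 100 = 0.034.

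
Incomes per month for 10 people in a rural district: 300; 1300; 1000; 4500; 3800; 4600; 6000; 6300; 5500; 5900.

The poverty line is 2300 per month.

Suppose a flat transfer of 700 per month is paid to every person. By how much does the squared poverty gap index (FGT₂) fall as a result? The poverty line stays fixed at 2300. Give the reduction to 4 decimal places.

0.0860

Before: below the line — 300, 1000, 1300; squared poverty gap index (FGT₂) = 0.126465.
After the 700 transfer: below the line — 1000, 1700, 2000; squared poverty gap index (FGT₂) = 0.040454.
Reduction = 0.126465 − 0.040454 = 0.0860.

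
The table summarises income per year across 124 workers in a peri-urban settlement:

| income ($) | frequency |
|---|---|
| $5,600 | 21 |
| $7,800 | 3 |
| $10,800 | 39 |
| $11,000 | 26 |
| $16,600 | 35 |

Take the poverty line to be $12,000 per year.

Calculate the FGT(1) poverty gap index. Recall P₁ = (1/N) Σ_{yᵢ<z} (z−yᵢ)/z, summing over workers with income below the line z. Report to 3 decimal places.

Poor units: 21×$5,600, 3×$7,800, 39×$10,800, 26×$11,000 (q = 89 of N = 124).
Shortfall ratios: (12000−5600)/12000 = 0.5333 (×21); (12000−7800)/12000 = 0.3500 (×3); (12000−10800)/12000 = 0.1000 (×39); (12000−11000)/12000 = 0.0833 (×26).
Sum of shortfalls = 18.316667; P₁ averages over all N: 18.316667 / 124 = 0.148.

0.148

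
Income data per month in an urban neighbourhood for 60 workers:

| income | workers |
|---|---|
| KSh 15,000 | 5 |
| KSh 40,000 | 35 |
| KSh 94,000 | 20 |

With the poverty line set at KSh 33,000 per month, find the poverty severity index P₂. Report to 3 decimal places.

0.025

Below the line: 5×KSh 15,000 (q = 5 of N = 60).
Relative gaps: (33000−15000)/33000 = 0.5455 (×5).
Squared: 0.2975 (×5).
Sum = 1.487603; P₂ = 1.487603 / 60 = 0.025.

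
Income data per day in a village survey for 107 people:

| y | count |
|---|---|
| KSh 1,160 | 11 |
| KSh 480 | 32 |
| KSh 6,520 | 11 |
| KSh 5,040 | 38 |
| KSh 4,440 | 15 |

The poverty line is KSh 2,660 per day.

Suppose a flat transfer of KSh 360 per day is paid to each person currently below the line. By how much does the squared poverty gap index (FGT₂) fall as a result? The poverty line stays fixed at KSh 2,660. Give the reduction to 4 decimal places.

Before: below the line — 32×KSh 480, 11×KSh 1,160; squared poverty gap index (FGT₂) = 0.233561.
After the KSh 360 transfer: below the line — 32×KSh 840, 11×KSh 1,520; squared poverty gap index (FGT₂) = 0.158888.
Reduction = 0.233561 − 0.158888 = 0.0747.

0.0747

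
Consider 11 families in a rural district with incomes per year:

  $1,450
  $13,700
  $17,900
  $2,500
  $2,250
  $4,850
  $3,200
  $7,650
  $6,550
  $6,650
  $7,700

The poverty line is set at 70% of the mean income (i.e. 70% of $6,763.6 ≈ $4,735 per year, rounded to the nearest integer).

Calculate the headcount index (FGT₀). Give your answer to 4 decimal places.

4 of the 11 families have income below $4,735.
H = 4/11 = 0.3636.

0.3636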